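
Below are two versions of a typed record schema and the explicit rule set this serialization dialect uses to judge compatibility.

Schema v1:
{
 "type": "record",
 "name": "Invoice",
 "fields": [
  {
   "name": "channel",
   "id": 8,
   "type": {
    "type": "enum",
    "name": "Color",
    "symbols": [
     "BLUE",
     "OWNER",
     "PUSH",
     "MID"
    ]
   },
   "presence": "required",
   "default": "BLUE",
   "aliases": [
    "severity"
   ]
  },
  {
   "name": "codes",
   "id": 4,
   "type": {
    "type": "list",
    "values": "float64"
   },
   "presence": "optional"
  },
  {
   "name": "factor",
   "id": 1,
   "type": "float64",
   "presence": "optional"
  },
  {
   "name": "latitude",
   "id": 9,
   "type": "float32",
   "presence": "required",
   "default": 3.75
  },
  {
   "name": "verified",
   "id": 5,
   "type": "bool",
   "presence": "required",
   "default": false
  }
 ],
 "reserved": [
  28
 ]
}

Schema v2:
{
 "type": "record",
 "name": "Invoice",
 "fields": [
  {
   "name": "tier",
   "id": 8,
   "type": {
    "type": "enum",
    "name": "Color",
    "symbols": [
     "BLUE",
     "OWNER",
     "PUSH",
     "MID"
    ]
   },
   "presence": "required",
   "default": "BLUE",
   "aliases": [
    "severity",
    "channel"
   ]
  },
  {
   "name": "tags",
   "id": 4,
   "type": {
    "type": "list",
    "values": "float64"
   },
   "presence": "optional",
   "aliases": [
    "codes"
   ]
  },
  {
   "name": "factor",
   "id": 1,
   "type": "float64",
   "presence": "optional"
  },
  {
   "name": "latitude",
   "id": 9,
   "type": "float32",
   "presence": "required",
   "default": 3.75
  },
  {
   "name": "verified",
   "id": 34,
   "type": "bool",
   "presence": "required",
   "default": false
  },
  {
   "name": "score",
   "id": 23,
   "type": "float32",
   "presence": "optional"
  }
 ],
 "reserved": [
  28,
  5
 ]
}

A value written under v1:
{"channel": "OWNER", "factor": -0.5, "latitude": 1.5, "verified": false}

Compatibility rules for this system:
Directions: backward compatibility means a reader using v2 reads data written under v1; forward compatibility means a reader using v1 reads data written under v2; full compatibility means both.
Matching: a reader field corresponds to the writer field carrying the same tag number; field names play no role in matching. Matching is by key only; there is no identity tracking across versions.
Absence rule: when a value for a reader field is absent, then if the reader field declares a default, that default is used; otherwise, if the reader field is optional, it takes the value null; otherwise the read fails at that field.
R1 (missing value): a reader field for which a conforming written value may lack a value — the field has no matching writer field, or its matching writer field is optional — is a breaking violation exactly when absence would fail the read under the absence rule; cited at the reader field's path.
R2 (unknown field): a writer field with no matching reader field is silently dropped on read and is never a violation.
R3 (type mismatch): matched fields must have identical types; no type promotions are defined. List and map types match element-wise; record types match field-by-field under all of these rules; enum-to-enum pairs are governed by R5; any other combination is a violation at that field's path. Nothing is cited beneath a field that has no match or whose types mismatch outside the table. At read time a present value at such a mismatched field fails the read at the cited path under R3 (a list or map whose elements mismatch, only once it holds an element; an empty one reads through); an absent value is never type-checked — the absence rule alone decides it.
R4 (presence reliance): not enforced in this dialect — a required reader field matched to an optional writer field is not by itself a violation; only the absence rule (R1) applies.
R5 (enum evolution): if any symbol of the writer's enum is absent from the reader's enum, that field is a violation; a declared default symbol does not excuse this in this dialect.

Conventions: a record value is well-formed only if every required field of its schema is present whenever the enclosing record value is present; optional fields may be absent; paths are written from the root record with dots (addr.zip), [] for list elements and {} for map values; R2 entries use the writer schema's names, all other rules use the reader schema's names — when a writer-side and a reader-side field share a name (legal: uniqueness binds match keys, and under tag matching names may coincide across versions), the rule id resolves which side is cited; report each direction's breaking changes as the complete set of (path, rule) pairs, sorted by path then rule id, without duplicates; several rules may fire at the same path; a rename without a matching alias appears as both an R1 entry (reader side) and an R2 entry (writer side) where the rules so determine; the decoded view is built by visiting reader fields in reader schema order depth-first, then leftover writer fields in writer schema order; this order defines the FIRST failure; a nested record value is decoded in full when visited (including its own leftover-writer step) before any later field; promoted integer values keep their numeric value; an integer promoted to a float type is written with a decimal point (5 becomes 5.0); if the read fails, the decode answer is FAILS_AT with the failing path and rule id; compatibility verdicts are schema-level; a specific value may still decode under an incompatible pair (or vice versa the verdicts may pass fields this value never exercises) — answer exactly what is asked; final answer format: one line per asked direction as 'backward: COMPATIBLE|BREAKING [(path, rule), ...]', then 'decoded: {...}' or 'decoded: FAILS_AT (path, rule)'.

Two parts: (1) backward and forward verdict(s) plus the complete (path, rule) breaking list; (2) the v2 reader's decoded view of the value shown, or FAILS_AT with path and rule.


backward: COMPATIBLE []; forward: COMPATIBLE []; decoded: {"tier": "OWNER", "tags": null, "factor": -0.5, "latitude": 1.5, "verified": false, "score": null}

the writer's type comes first in each Invoice pair
backward analysis of Invoice with v2 as reader and v1 as writer:
  writer required, Color -> Color: reader tier maps from writer channel
  writer optional, list<float64> -> list<float64>: reader tags maps from writer codes
  writer optional, float64 -> float64: reader factor maps from writer factor
  writer required, float32 -> float32: reader latitude maps from writer latitude
  verified: no writer-side match
  score: no writer-side match
  verified (writer side), unknown to reader
  nothing fires on Invoice: backward is COMPATIBLE
forward analysis of Invoice with v1 as reader and v2 as writer:
  writer required, Color -> Color: reader channel maps from writer tier
  writer optional, list<float64> -> list<float64>: reader codes maps from writer tags
  writer optional, float64 -> float64: reader factor maps from writer factor
  writer required, float32 -> float32: reader latitude maps from writer latitude
  verified: no writer-side match
  verified (writer side), unknown to reader
  score (writer side), unknown to reader
  nothing fires on Invoice: forward is COMPATIBLE
migrating the Invoice value to v2:
  tier := "OWNER" (from writer channel)
  tags := null (missing; optional => null)
  factor := -0.5
  latitude := 1.5
  verified := false (missing; default applied)
  score := null (missing; optional => null)
  writer verified: no reader field; dropped
  => decoded: {"tier": "OWNER", "tags": null, "factor": -0.5, "latitude": 1.5, "verified": false, "score": null}


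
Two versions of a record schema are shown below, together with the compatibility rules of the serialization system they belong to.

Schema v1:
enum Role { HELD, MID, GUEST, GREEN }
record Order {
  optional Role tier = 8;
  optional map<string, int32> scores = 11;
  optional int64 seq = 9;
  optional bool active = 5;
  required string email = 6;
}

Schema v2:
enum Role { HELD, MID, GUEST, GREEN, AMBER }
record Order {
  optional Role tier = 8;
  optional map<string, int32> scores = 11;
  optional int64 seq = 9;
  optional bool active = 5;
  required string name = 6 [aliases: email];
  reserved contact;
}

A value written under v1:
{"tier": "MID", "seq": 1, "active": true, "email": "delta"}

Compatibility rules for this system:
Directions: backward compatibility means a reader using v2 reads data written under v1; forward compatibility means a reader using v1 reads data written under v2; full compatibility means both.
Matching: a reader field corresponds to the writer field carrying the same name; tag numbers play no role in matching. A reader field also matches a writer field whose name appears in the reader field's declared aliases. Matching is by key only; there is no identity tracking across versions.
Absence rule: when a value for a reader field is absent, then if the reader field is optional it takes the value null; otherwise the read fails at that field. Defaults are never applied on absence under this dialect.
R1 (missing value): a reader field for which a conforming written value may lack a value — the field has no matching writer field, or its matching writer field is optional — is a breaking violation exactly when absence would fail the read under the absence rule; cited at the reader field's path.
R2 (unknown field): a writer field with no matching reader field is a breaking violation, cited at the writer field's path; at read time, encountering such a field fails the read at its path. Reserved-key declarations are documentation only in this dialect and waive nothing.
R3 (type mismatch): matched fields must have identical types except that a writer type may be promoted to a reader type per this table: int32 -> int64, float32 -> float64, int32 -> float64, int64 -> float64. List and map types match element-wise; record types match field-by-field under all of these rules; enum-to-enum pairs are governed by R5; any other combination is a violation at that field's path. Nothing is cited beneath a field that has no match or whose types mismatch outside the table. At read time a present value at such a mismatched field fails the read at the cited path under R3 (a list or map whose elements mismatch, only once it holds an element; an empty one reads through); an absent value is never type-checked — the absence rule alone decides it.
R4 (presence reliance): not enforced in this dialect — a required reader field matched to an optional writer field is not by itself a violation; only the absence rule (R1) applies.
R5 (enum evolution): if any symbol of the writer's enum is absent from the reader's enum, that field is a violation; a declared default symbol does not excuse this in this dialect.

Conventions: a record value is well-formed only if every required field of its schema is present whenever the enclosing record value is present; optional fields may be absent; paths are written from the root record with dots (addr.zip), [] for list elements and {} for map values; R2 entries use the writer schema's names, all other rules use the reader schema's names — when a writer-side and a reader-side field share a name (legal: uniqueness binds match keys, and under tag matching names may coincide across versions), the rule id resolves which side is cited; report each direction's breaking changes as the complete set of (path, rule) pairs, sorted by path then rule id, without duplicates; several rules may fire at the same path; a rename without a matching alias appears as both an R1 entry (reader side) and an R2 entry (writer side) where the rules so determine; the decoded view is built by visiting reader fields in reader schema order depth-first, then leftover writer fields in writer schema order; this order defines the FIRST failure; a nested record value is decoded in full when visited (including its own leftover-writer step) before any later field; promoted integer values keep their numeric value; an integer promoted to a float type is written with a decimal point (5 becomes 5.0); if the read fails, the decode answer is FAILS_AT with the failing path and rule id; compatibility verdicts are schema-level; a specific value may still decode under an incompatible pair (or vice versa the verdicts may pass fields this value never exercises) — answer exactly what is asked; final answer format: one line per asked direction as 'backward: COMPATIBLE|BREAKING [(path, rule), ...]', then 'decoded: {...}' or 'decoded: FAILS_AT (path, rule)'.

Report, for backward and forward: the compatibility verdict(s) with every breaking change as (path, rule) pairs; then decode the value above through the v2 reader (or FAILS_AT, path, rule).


the writer's type comes first in each Order pair
checking backward for Order: reader v2 against writer v1:
  tier: paired with writer tier (Role -> Role; writer optional)
  scores: paired with writer scores (map<string, int32> -> map<string, int32>; writer optional)
  seq: paired with writer seq (int64 -> int64; writer optional)
  active: paired with writer active (bool -> bool; writer optional)
  name: paired with writer email (string -> string; writer required)
  nothing fires on Order: backward is COMPATIBLE
checking forward for Order: reader v1 against writer v2:
  tier: paired with writer tier (Role -> Role; writer optional)
  scores: paired with writer scores (map<string, int32> -> map<string, int32>; writer optional)
  seq: paired with writer seq (int64 -> int64; writer optional)
  active: paired with writer active (bool -> bool; writer optional)
  no writer field matches reader email
  name (writer side), unknown to reader
  violation R1 at email
  violation R2 at name
  violation R5 at tier
  => forward: BREAKING (3)
decoding the Order value with the v2 reader:
  tier := "MID"
  scores := null (not supplied -> null)
  seq := 1
  active := true
  name := "delta" (from writer email)
  => decoded: {"tier": "MID", "scores": null, "seq": 1, "active": true, "name": "delta"}

backward: COMPATIBLE []; forward: BREAKING [(email, R1), (name, R2), (tier, R5)]; decoded: {"tier": "MID", "scores": null, "seq": 1, "active": true, "name": "delta"}


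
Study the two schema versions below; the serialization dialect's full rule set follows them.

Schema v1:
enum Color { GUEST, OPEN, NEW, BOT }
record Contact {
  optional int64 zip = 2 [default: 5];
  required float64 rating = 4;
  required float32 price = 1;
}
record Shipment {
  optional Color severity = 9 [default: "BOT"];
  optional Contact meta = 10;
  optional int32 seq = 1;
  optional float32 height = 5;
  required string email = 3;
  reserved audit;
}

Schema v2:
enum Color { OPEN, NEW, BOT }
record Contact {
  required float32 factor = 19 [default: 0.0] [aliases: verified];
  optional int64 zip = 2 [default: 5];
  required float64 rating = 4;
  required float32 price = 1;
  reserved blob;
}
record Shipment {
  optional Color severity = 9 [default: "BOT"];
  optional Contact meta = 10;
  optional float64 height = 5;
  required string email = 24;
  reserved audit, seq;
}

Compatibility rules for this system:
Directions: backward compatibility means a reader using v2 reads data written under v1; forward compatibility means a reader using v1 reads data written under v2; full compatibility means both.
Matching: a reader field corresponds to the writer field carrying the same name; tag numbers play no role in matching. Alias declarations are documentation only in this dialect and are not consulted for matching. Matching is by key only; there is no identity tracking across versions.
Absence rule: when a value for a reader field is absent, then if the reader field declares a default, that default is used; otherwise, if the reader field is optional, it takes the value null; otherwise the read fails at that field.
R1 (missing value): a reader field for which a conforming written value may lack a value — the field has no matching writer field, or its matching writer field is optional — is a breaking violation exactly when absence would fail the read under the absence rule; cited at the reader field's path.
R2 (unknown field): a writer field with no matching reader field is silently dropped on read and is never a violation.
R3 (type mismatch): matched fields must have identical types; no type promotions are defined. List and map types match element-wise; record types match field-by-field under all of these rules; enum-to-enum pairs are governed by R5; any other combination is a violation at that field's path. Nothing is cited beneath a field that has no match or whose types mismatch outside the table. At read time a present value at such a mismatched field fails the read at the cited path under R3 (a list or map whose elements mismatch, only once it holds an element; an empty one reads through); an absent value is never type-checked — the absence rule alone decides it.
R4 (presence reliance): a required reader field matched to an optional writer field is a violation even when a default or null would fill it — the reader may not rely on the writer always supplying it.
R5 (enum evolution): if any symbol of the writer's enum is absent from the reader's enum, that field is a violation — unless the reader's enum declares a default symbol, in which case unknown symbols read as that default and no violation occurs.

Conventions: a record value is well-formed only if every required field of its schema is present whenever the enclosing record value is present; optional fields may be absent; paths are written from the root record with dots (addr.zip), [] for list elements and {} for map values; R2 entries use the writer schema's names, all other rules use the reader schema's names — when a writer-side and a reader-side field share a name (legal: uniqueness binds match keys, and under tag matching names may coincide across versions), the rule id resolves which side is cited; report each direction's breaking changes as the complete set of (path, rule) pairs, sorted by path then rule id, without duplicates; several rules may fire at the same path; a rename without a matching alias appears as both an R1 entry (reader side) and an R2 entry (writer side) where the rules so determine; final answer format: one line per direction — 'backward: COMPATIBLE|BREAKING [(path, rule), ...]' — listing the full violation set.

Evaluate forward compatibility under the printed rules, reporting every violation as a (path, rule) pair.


forward: BREAKING [(height, R3)]

in Shipment below, arrows point writer -> reader
forward on Shipment — v1 reading data written by v2:
  Color -> Color, writer optional: severity aligns to severity
  Contact -> Contact, writer optional: meta aligns to meta
  seq has no writer counterpart
  float64 -> float32, writer optional: height aligns to height
  string -> string, writer required: email aligns to email
  int64 -> int64, writer optional: meta.zip aligns to meta.zip
  float64 -> float64, writer required: meta.rating aligns to meta.rating
  float32 -> float32, writer required: meta.price aligns to meta.price
  leftover writer field: meta.factor
  violation R3 at height
  => forward verdict for Shipment: BREAKING, 1 violation(s)
the rest of the Shipment diff is inert for this question:
  enum Color (field severity in record Shipment): symbol GUEST removed -> affects backward compatibility only, which is not asked
  field email in record Shipment: tag 3 changed to 24 -> inert for the asked Shipment verdict: nothing fires
  added field factor to record Contact: required float32, tag 19, default 0.0 (in v2 it sits immediately before zip) -> inert for the asked Shipment verdict: nothing fires
  removed field seq from record Shipment (its key "seq" joins the reserved list) -> inert for the asked Shipment verdict: nothing fires


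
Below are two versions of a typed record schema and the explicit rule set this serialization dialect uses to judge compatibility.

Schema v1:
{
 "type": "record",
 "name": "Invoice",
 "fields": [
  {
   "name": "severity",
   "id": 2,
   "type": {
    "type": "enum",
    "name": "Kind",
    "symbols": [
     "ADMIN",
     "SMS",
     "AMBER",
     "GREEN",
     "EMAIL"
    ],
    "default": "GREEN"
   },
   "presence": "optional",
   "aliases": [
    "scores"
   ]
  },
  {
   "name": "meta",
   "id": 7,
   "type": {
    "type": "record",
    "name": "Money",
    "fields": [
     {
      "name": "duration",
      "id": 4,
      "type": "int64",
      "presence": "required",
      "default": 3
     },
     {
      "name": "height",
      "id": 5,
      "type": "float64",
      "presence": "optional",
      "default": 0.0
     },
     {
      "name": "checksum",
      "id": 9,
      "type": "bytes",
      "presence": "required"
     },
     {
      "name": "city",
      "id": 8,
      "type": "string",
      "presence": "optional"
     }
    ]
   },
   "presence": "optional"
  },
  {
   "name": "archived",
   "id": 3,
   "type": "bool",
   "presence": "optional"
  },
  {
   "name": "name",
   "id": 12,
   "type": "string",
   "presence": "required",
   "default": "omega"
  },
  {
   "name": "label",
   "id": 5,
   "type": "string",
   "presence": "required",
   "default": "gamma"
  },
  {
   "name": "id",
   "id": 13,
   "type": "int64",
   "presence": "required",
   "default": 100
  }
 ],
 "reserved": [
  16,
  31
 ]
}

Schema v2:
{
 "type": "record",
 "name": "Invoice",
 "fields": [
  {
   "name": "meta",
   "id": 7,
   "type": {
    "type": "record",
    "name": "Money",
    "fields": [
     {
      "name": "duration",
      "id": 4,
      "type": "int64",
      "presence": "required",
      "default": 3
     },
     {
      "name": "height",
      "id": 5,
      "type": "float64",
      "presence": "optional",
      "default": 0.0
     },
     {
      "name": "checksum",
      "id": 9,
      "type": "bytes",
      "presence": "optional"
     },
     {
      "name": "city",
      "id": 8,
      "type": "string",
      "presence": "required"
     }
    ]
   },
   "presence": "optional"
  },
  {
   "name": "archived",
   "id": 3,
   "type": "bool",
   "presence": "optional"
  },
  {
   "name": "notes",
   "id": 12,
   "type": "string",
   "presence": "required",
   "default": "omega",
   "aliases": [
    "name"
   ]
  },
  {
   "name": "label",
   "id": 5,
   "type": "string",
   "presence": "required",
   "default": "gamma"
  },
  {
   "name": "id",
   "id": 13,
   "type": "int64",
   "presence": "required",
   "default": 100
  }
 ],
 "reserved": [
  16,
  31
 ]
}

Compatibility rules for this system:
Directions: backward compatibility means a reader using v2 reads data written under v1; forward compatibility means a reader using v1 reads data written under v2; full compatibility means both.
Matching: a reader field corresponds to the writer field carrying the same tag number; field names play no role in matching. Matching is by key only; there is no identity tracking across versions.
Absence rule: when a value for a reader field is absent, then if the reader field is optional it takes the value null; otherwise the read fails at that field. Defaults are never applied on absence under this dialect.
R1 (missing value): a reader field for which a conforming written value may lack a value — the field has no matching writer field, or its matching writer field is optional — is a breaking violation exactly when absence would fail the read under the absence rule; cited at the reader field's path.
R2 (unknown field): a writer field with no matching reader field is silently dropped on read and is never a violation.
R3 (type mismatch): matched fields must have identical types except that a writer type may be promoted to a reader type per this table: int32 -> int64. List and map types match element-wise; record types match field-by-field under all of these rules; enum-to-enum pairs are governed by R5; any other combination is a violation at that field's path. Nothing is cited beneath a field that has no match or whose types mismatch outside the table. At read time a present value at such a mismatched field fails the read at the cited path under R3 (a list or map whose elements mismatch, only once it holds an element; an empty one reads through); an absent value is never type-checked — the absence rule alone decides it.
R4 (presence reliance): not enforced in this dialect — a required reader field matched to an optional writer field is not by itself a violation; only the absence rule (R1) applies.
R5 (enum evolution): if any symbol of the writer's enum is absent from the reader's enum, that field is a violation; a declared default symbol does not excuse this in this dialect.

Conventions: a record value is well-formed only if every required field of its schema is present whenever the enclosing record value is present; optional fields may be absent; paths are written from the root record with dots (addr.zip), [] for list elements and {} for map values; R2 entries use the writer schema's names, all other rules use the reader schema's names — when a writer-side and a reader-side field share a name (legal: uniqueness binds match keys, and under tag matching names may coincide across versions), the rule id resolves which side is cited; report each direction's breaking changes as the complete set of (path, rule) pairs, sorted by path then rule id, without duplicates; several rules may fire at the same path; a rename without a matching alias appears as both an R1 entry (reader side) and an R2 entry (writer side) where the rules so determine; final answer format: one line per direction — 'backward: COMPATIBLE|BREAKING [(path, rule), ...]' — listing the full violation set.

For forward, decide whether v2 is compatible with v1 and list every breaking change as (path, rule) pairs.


each type pair in Invoice: writer, then reader
checking forward for Invoice: reader v1 against writer v2:
  severity: no writer match
  Money -> Money, writer optional: meta aligns to meta
  bool -> bool, writer optional: archived aligns to archived
  string -> string, writer required: name aligns to notes
  string -> string, writer required: label aligns to label
  int64 -> int64, writer required: id aligns to id
  int64 -> int64, writer required: meta.duration aligns to meta.duration
  float64 -> float64, writer optional: meta.height aligns to meta.height
  bytes -> bytes, writer optional: meta.checksum aligns to meta.checksum
  string -> string, writer required: meta.city aligns to meta.city
  breaking: (meta.checksum, R1)
  => 1 violation(s): forward is BREAKING for Invoice
checking off the Invoice differences that do not matter here:
  removed field severity from record Invoice -> fires no rule on Invoice, leaving the asked answer as it is
  renamed field name to notes in record Invoice (alias name declared on the renamed field) -> fires no rule on Invoice, leaving the asked answer as it is
  field city in record Money: optional changed to required -> its effect on Invoice is confined to the backward direction, not asked

forward: BREAKING [(meta.checksum, R1)]


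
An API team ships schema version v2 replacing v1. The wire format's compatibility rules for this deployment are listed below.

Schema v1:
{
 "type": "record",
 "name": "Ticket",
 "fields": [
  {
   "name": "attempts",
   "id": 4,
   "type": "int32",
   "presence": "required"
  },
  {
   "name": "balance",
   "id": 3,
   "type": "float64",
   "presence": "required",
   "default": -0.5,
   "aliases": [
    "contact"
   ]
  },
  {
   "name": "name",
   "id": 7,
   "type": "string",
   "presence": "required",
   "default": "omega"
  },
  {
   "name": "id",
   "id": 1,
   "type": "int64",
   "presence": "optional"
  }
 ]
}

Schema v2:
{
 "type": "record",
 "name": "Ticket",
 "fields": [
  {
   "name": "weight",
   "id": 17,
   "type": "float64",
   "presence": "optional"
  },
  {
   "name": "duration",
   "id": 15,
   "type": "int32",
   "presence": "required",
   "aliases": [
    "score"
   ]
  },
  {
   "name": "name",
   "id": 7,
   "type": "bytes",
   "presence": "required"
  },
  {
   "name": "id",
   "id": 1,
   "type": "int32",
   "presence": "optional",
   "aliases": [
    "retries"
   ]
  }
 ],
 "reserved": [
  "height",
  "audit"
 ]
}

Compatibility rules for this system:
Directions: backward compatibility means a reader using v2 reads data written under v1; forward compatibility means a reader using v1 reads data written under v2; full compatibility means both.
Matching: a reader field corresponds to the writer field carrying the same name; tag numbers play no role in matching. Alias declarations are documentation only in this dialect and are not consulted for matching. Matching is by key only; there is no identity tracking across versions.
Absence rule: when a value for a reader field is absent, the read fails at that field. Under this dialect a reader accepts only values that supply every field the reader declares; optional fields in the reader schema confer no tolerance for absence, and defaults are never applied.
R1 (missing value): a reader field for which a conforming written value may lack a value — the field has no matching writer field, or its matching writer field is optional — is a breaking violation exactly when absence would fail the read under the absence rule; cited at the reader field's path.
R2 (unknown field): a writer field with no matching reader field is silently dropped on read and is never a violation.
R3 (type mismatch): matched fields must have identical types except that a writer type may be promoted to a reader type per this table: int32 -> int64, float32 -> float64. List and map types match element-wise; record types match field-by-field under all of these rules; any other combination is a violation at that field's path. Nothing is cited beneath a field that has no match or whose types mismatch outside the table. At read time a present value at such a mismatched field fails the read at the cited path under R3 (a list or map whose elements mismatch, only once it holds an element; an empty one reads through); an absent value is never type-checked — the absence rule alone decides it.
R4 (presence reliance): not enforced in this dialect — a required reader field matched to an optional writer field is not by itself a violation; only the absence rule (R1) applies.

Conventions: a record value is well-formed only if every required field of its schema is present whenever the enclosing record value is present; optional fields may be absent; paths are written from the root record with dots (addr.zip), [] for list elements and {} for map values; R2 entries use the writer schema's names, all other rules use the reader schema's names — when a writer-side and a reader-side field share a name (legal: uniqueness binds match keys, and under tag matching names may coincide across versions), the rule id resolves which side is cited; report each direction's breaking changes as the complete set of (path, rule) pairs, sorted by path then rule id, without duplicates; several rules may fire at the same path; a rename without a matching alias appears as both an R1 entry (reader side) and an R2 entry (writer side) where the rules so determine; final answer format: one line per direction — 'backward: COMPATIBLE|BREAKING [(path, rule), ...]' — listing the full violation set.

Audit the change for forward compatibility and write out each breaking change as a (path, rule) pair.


forward: BREAKING [(attempts, R1), (balance, R1), (id, R1), (name, R3)]

arrows below run writer -> reader for Ticket
forward on Ticket — v1 reading data written by v2:
  attempts: no writer-side match
  balance: no writer-side match
  name: bytes -> string, writer required; from name
  id: int32 -> int64, writer optional; from id
  writer weight: unknown to reader
  writer duration: unknown to reader
  rule R1 violated at attempts
  rule R1 violated at balance
  rule R1 violated at id
  rule R3 violated at name
  forward on Ticket therefore BREAKING (4)
checking off the Ticket differences that do not matter here:
  field id in record Ticket: type int64 changed to int32 -> matters only for Ticket's backward compatibility — outside the asked direction
  added field weight to record Ticket: optional float64, tag 17 (in v2 it sits immediately before name) -> matters only for Ticket's backward compatibility — outside the asked direction
  added field duration to record Ticket: required int32, tag 15 (in v2 it sits immediately before name) -> matters only for Ticket's backward compatibility — outside the asked direction


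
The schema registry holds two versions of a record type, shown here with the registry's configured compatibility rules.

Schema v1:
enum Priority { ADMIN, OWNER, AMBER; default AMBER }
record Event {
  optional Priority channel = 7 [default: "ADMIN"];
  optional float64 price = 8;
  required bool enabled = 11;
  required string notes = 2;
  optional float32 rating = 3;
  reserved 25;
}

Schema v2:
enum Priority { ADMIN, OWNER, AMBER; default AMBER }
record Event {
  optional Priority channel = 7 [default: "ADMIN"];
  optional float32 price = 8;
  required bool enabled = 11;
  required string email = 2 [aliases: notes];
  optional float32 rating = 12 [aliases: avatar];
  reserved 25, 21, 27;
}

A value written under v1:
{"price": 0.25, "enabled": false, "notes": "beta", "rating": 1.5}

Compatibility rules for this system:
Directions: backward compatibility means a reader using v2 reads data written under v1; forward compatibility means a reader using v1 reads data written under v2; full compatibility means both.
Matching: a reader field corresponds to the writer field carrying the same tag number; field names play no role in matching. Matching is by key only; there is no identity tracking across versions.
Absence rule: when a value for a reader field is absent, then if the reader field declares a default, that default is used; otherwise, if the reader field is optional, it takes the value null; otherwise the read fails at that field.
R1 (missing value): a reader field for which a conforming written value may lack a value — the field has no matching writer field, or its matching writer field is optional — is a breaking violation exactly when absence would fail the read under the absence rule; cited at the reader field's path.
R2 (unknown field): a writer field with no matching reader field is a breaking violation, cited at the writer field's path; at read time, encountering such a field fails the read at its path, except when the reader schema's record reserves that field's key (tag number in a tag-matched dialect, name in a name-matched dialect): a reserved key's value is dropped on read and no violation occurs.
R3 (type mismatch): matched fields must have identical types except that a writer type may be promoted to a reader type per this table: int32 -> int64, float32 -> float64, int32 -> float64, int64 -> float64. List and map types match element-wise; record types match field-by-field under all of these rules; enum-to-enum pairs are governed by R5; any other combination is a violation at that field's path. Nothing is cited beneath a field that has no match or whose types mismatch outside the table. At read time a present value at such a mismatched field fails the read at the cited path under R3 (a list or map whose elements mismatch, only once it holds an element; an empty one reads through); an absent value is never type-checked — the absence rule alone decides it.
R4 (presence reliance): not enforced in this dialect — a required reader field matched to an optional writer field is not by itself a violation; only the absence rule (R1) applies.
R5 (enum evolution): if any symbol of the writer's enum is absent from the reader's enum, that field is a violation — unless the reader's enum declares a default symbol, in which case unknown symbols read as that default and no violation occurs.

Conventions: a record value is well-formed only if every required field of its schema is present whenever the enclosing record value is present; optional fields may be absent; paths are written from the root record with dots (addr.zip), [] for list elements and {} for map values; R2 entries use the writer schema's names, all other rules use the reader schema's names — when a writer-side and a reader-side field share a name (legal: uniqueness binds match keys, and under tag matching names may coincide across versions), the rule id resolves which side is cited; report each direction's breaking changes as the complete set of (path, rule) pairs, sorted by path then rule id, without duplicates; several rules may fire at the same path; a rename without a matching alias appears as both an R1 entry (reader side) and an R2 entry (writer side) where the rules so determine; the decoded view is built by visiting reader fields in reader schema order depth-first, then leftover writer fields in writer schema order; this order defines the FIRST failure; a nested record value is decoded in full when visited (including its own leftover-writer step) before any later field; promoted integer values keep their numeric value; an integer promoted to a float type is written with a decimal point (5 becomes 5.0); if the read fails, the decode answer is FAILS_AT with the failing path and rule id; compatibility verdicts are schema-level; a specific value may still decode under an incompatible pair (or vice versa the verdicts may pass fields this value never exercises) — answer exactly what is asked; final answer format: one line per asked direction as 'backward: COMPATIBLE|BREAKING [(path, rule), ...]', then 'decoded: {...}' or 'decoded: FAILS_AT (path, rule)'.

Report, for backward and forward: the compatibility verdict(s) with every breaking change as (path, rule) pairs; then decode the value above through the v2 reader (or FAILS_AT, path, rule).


backward: BREAKING [(price, R3), (rating, R2)]; forward: BREAKING [(rating, R2)]; decoded: FAILS_AT (price, R3)

in Event below, arrows point writer -> reader
backward analysis of Event with v2 as reader and v1 as writer:
  channel <- channel (Priority -> Priority, writer optional)
  price <- price (float64 -> float32, writer optional)
  enabled <- enabled (bool -> bool, writer required)
  email <- notes (string -> string, writer required)
  rating: no writer-side match
  writer field rating has no reader counterpart
  rule R3 violated at price
  rule R2 violated at rating
  => backward: BREAKING (2)
forward analysis of Event with v1 as reader and v2 as writer:
  channel <- channel (Priority -> Priority, writer optional)
  price <- price (float32 -> float64, writer optional)
  enabled <- enabled (bool -> bool, writer required)
  notes <- email (string -> string, writer required)
  rating: no writer-side match
  writer field rating has no reader counterpart
  rule R2 violated at rating
  => forward: BREAKING (1)
decoding the Event value with the v2 reader:
  channel := "ADMIN" (absent -> default)
  read fails at price under R3
  => FAILS_AT (price, R3)


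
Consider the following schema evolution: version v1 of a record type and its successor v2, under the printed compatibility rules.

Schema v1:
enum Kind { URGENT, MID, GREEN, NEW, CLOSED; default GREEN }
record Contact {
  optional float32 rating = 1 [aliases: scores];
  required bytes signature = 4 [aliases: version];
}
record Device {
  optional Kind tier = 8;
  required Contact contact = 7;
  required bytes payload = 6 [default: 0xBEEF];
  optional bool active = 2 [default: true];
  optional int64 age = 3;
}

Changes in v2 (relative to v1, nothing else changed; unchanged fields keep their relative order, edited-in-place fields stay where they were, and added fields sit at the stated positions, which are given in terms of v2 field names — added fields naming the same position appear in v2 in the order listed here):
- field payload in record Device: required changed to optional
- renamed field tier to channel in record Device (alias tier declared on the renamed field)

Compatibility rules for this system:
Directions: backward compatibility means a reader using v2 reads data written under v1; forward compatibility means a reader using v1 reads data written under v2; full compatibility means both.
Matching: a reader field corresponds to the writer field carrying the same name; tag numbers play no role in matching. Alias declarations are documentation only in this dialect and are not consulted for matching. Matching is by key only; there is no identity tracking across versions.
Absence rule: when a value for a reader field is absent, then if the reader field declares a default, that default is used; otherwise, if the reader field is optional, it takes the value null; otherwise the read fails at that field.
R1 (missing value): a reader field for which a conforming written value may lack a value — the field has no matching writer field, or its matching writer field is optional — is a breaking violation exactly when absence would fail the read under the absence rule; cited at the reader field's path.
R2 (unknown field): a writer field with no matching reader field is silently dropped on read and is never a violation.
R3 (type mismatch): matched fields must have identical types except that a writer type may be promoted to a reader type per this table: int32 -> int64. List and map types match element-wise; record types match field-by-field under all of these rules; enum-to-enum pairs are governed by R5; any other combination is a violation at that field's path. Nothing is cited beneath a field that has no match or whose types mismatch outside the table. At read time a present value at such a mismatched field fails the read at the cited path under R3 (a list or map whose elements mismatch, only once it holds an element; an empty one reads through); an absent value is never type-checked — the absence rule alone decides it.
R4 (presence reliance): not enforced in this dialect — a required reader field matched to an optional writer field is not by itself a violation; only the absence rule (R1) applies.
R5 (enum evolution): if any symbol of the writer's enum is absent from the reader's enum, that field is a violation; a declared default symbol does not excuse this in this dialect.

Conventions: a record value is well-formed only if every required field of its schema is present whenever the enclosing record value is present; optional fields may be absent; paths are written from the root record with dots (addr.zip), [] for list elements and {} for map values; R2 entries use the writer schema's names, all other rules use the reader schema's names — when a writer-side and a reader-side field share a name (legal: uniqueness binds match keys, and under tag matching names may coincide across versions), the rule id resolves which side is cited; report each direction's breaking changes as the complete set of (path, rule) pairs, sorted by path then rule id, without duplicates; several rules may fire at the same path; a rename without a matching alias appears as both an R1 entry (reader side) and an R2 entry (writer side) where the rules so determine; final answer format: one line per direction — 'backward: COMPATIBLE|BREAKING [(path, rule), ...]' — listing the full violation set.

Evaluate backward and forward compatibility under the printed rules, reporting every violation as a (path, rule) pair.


each type pair in Device: writer, then reader
backward pass over Device, reader schema v2, writer schema v1:
  no writer field matches reader channel
  contact: paired with writer contact (Contact -> Contact; writer required)
  payload: paired with writer payload (bytes -> bytes; writer required)
  active: paired with writer active (bool -> bool; writer optional)
  age: paired with writer age (int64 -> int64; writer optional)
  writer tier: unknown to reader
  contact.rating: paired with writer contact.rating (float32 -> float32; writer optional)
  contact.signature: paired with writer contact.signature (bytes -> bytes; writer required)
  nothing fires on Device: backward is COMPATIBLE
forward pass over Device, reader schema v1, writer schema v2:
  no writer field matches reader tier
  contact: paired with writer contact (Contact -> Contact; writer required)
  payload: paired with writer payload (bytes -> bytes; writer optional)
  active: paired with writer active (bool -> bool; writer optional)
  age: paired with writer age (int64 -> int64; writer optional)
  writer channel: unknown to reader
  contact.rating: paired with writer contact.rating (float32 -> float32; writer optional)
  contact.signature: paired with writer contact.signature (bytes -> bytes; writer required)
  nothing fires on Device: forward is COMPATIBLE

backward: COMPATIBLE []; forward: COMPATIBLE []
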